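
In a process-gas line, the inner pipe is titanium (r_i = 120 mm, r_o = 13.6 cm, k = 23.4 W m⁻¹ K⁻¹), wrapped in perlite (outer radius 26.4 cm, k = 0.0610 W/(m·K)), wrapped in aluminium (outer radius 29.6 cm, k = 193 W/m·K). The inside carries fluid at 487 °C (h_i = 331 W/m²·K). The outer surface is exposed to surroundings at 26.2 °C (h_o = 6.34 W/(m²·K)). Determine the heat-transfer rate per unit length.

Q' = 253 W/m

Treat each layer as a resistance in series:
  R'_conv,in = 1/(2πr h) = 1/(2π·0.120·331) = 0.004007 m·K/W
  R'_titanium = ln(0.136/0.120)/(2πk) = 0.1252/(2π·23.4) = 8.513×10^-4 m·K/W
  R'_perlite = ln(0.264/0.136)/(2πk) = 0.6633/(2π·0.0610) = 1.731 m·K/W
  R'_aluminium = ln(0.296/0.264)/(2πk) = 0.1144/(2π·193) = 9.435×10^-5 m·K/W
  R'_conv,out = 1/(2πr h) = 1/(2π·0.296·6.34) = 0.08481 m·K/W
ΣR = 0.004007 + 8.513×10^-4 + 1.731 + 9.435×10^-5 + 0.08481 = 1.821 m·K/W
Q' = ΔT/ΣR = (487 °C − 26.2 °C)/1.821 = 253 W/m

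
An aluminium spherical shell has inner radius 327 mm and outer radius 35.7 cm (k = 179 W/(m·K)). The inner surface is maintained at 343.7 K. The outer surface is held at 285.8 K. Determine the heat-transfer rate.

Q = 4πk·ΔT/(1/r₁ − 1/r₂) = 4π × 179 × 57.9 / (1/0.327 − 1/0.357) = 5.07×10^5 W

Q = 5.07×10^5 W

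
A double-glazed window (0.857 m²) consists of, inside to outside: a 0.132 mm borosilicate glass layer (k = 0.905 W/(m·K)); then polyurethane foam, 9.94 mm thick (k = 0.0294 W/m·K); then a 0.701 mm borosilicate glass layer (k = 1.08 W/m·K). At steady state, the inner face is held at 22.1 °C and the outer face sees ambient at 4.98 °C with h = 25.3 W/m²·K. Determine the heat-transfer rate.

Resistance network (inner→outer):
  R_borosilicate glass = L/(kA) = 1.32×10^-4/(0.905·0.857) = 1.702×10^-4 K/W
  R_polyurethane foam = L/(kA) = 0.00994/(0.0294·0.857) = 0.3945 K/W
  R_borosilicate glass = L/(kA) = 7.01×10^-4/(1.08·0.857) = 7.574×10^-4 K/W
  R_conv,out = 1/(hA) = 1/(25.3·0.857) = 0.04612 K/W
ΣR = 1.702×10^-4 + 0.3945 + 7.574×10^-4 + 0.04612 = 0.4415 K/W
Q = ΔT/ΣR = (22.1 °C − 4.98 °C)/0.4415 = 38.8 W

Q = 38.8 W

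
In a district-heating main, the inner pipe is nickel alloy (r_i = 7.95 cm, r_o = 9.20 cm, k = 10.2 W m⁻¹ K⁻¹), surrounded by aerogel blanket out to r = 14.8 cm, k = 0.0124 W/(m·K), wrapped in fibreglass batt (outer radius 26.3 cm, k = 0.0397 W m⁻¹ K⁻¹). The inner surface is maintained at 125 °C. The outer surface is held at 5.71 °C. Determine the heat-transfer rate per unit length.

Series thermal resistances, inner to outer:
  R'_nickel alloy = ln(0.0920/0.0795)/(2πk) = 0.1460/(2π·10.2) = 0.002279 m·K/W
  R'_aerogel blanket = ln(0.148/0.0920)/(2πk) = 0.4754/(2π·0.0124) = 6.102 m·K/W
  R'_fibreglass batt = ln(0.263/0.148)/(2πk) = 0.5749/(2π·0.0397) = 2.305 m·K/W
ΣR = 0.002279 + 6.102 + 2.305 = 8.409 m·K/W
Q' = ΔT/ΣR = (125 °C − 5.71 °C)/8.409 = 14.2 W/m

Q' = 14.2 W/m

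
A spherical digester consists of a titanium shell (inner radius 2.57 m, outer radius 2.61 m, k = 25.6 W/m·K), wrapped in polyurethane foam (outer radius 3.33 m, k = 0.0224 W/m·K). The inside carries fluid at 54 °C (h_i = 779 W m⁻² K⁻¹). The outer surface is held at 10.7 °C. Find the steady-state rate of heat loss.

Resistance network (inner→outer):
  R_conv,in = 1/(4πr²h) = 1/(4π·2.57²·779) = 1.547×10^-5 K/W
  R_titanium = (1/2.57 − 1/2.61)/(4πk) = 0.005963/(4π·25.6) = 1.854×10^-5 K/W
  R_polyurethane foam = (1/2.61 − 1/3.33)/(4πk) = 0.08284/(4π·0.0224) = 0.2943 K/W
ΣR = 1.547×10^-5 + 1.854×10^-5 + 0.2943 = 0.2943 K/W
Q = ΔT/ΣR = (54 °C − 10.7 °C)/0.2943 = 147 W

Q = 147 W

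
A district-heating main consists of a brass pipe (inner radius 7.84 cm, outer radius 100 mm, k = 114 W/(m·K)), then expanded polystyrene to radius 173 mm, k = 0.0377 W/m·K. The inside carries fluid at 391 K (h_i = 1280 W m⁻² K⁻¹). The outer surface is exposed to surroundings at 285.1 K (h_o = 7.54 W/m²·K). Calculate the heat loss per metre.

Resistance network (inner→outer):
  R'_conv,in = 1/(2πr h) = 1/(2π·0.0784·1280) = 0.001586 m·K/W
  R'_brass = ln(0.100/0.0784)/(2πk) = 0.2433/(2π·114) = 3.397×10^-4 m·K/W
  R'_expanded polystyrene = ln(0.173/0.100)/(2πk) = 0.5481/(2π·0.0377) = 2.314 m·K/W
  R'_conv,out = 1/(2πr h) = 1/(2π·0.173·7.54) = 0.1220 m·K/W
ΣR = 0.001586 + 3.397×10^-4 + 2.314 + 0.1220 = 2.438 m·K/W
Q' = ΔT/ΣR = (391 K − 285.1 K)/2.438 = 43.4 W/m

Q' = 43.4 W/m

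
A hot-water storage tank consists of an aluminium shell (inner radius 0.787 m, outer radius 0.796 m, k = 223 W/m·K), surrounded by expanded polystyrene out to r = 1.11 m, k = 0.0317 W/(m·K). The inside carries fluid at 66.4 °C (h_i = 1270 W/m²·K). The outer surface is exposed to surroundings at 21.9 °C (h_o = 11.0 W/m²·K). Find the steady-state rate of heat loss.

Series thermal resistances, inner to outer:
  R_conv,in = 1/(4πr²h) = 1/(4π·0.787²·1270) = 1.012×10^-4 K/W
  R_aluminium = (1/0.787 − 1/0.796)/(4πk) = 0.01437/(4π·223) = 5.127×10^-6 K/W
  R_expanded polystyrene = (1/0.796 − 1/1.11)/(4πk) = 0.3554/(4π·0.0317) = 0.8921 K/W
  R_conv,out = 1/(4πr²h) = 1/(4π·1.11²·11.0) = 0.005872 K/W
ΣR = 1.012×10^-4 + 5.127×10^-6 + 0.8921 + 0.005872 = 0.8981 K/W
Q = ΔT/ΣR = (66.4 °C − 21.9 °C)/0.8981 = 49.5 W

Q = 49.5 W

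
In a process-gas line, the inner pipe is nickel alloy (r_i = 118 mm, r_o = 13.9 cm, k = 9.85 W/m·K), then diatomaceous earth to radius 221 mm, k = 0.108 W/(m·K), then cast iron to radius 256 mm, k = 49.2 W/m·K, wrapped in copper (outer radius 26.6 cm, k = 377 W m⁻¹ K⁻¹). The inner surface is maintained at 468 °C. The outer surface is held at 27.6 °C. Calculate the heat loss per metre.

Q' = 642 W/m

Treat each layer as a resistance in series:
  R'_nickel alloy = ln(0.139/0.118)/(2πk) = 0.1638/(2π·9.85) = 0.002646 m·K/W
  R'_diatomaceous earth = ln(0.221/0.139)/(2πk) = 0.4637/(2π·0.108) = 0.6833 m·K/W
  R'_cast iron = ln(0.256/0.221)/(2πk) = 0.1470/(2π·49.2) = 4.756×10^-4 m·K/W
  R'_copper = ln(0.266/0.256)/(2πk) = 0.03832/(2π·377) = 1.618×10^-5 m·K/W
ΣR = 0.002646 + 0.6833 + 4.756×10^-4 + 1.618×10^-5 = 0.6864 m·K/W
Q' = ΔT/ΣR = (468 °C − 27.6 °C)/0.6864 = 642 W/m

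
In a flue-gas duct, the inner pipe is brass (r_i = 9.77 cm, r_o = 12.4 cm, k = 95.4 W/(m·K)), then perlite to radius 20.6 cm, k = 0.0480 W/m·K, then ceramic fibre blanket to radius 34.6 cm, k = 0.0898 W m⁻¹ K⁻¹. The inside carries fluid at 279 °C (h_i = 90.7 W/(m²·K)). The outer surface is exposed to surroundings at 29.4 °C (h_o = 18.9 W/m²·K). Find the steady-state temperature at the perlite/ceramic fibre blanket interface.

T = 118 °C

Series thermal resistances, inner to outer:
  R'_conv,in = 1/(2πr h) = 1/(2π·0.0977·90.7) = 0.01796 m·K/W
  R'_brass = ln(0.124/0.0977)/(2πk) = 0.2384/(2π·95.4) = 3.977×10^-4 m·K/W
  R'_perlite = ln(0.206/0.124)/(2πk) = 0.5076/(2π·0.0480) = 1.683 m·K/W
  R'_ceramic fibre blanket = ln(0.346/0.206)/(2πk) = 0.5186/(2π·0.0898) = 0.9191 m·K/W
  R'_conv,out = 1/(2πr h) = 1/(2π·0.346·18.9) = 0.02434 m·K/W
ΣR = 0.01796 + 3.977×10^-4 + 1.683 + 0.9191 + 0.02434 = 2.645 m·K/W
Q' = ΔT/ΣR = (279 °C − 29.4 °C)/2.645 = 94.37 W/m
From the inner boundary to the perlite/ceramic fibre blanket interface, ΣR_partial = 1.701 m·K/W.
T_interface = T_in − Q'·ΣR_partial = 279 °C − (94.37)(1.701) = 118 °C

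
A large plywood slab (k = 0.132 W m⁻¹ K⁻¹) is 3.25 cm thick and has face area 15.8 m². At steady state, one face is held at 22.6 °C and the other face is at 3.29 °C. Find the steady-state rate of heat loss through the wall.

Q = kA·ΔT/L = 0.132 × 15.8 × |22.6 °C − 3.29 °C| / 0.0325 = 1240 W

Q = 1240 W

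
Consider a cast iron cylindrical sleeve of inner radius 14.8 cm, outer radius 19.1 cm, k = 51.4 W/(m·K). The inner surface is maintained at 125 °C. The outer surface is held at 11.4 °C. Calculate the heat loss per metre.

Q' = 144 kW/m

Q' = 2πk·ΔT/ln(r₂/r₁) = 2π × 51.4 × 113.6 / ln(0.191/0.148) = 1.44×10^5 W/m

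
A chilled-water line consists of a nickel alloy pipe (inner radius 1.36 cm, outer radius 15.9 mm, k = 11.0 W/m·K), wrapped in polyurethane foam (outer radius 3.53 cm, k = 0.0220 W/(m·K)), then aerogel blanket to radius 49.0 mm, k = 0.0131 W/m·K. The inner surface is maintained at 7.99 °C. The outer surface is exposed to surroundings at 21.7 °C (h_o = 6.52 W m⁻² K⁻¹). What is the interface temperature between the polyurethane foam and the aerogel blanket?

T = 15.7 °C

Resistance network (inner→outer):
  R'_nickel alloy = ln(0.0159/0.0136)/(2πk) = 0.1562/(2π·11.0) = 0.002261 m·K/W
  R'_polyurethane foam = ln(0.0353/0.0159)/(2πk) = 0.7976/(2π·0.0220) = 5.770 m·K/W
  R'_aerogel blanket = ln(0.0490/0.0353)/(2πk) = 0.3279/(2π·0.0131) = 3.984 m·K/W
  R'_conv,out = 1/(2πr h) = 1/(2π·0.0490·6.52) = 0.4982 m·K/W
ΣR = 0.002261 + 5.770 + 3.984 + 0.4982 = 10.25 m·K/W
Q' = ΔT/ΣR = (7.99 °C − 21.7 °C)/10.25 = -1.338 W/m
From the inner boundary to the polyurethane foam/aerogel blanket interface, ΣR_partial = 5.772 m·K/W.
T_interface = T_in − Q'·ΣR_partial = 7.99 °C − (-1.338)(5.772) = 15.7 °C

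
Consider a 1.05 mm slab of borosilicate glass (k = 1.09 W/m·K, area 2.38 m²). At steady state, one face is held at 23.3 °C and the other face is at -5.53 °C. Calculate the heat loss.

Q = 71.2 kW

Q = kA·ΔT/L = 1.09 × 2.38 × |23.3 °C − -5.53 °C| / 0.00105 = 71200 W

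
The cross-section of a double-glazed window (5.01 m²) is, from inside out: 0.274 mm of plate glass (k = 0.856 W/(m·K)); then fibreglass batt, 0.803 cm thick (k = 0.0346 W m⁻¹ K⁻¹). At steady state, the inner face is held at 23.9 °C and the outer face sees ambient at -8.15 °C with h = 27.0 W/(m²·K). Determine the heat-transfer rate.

Q = 596 W

Resistance network (inner→outer):
  R_plate glass = L/(kA) = 2.74×10^-4/(0.856·5.01) = 6.389×10^-5 K/W
  R_fibreglass batt = L/(kA) = 0.00803/(0.0346·5.01) = 0.04632 K/W
  R_conv,out = 1/(hA) = 1/(27.0·5.01) = 0.007393 K/W
ΣR = 6.389×10^-5 + 0.04632 + 0.007393 = 0.05378 K/W
Q = ΔT/ΣR = (23.9 °C − -8.15 °C)/0.05378 = 596 W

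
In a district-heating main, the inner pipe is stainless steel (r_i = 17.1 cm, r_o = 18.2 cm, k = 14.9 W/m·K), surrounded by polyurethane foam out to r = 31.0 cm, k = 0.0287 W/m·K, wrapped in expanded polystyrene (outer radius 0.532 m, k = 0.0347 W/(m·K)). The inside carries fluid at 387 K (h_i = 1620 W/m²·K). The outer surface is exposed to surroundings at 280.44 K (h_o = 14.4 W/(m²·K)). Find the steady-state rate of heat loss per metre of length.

Q' = 19.5 W/m

Treat each layer as a resistance in series:
  R'_conv,in = 1/(2πr h) = 1/(2π·0.171·1620) = 5.745×10^-4 m·K/W
  R'_stainless steel = ln(0.182/0.171)/(2πk) = 0.06234/(2π·14.9) = 6.659×10^-4 m·K/W
  R'_polyurethane foam = ln(0.310/0.182)/(2πk) = 0.5326/(2π·0.0287) = 2.953 m·K/W
  R'_expanded polystyrene = ln(0.532/0.310)/(2πk) = 0.5401/(2π·0.0347) = 2.477 m·K/W
  R'_conv,out = 1/(2πr h) = 1/(2π·0.532·14.4) = 0.02078 m·K/W
ΣR = 5.745×10^-4 + 6.659×10^-4 + 2.953 + 2.477 + 0.02078 = 5.452 m·K/W
Q' = ΔT/ΣR = (387 K − 280.44 K)/5.452 = 19.5 W/m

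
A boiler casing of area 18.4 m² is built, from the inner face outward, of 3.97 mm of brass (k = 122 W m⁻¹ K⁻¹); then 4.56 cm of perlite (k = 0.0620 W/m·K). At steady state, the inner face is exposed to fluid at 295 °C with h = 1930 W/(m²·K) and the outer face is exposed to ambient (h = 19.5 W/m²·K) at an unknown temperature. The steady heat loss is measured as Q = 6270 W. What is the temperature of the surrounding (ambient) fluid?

Series resistances:
  R_conv,in = 1/(hA) = 1/(1930·18.4) = 2.816×10^-5 K/W
  R_brass = L/(kA) = 0.00397/(122·18.4) = 1.769×10^-6 K/W
  R_perlite = L/(kA) = 0.0456/(0.0620·18.4) = 0.03997 K/W
  R_conv,out = 1/(hA) = 1/(19.5·18.4) = 0.002787 K/W
ΣR = 0.04279 K/W
ΔT = Q·ΣR = 6270 × 0.04279 = 268.3 K
Heat flows outward, so T_out = T_in − ΔT = 295 − 268.3 = 26.7 °C

T_out = 26.7 °C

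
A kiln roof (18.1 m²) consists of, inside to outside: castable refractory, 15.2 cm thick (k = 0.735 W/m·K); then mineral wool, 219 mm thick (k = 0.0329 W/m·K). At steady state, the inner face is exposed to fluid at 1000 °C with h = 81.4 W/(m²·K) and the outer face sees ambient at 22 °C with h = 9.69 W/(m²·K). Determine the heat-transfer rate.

Resistance network (inner→outer):
  R_conv,in = 1/(hA) = 1/(81.4·18.1) = 6.787×10^-4 K/W
  R_castable refractory = L/(kA) = 0.152/(0.735·18.1) = 0.01143 K/W
  R_mineral wool = L/(kA) = 0.219/(0.0329·18.1) = 0.3678 K/W
  R_conv,out = 1/(hA) = 1/(9.69·18.1) = 0.005702 K/W
ΣR = 6.787×10^-4 + 0.01143 + 0.3678 + 0.005702 = 0.3856 K/W
Q = ΔT/ΣR = (1000 °C − 22 °C)/0.3856 = 2540 W

Q = 2.54 kW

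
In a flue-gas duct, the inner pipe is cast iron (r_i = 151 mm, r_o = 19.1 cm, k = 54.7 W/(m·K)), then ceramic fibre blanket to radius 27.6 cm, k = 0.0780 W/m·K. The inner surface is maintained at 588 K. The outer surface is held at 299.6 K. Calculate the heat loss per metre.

Q' = 384 W/m

Series thermal resistances, inner to outer:
  R'_cast iron = ln(0.191/0.151)/(2πk) = 0.2350/(2π·54.7) = 6.837×10^-4 m·K/W
  R'_ceramic fibre blanket = ln(0.276/0.191)/(2πk) = 0.3681/(2π·0.0780) = 0.7511 m·K/W
ΣR = 6.837×10^-4 + 0.7511 = 0.7518 m·K/W
Q' = ΔT/ΣR = (588 K − 299.6 K)/0.7518 = 384 W/m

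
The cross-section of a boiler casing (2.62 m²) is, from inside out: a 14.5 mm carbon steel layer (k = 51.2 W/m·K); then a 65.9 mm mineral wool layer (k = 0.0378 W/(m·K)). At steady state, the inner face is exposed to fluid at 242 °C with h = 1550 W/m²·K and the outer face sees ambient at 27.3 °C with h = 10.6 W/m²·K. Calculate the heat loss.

Q = 306 W

Series thermal resistances, inner to outer:
  R_conv,in = 1/(hA) = 1/(1550·2.62) = 2.462×10^-4 K/W
  R_carbon steel = L/(kA) = 0.0145/(51.2·2.62) = 1.081×10^-4 K/W
  R_mineral wool = L/(kA) = 0.0659/(0.0378·2.62) = 0.6654 K/W
  R_conv,out = 1/(hA) = 1/(10.6·2.62) = 0.03601 K/W
ΣR = 2.462×10^-4 + 1.081×10^-4 + 0.6654 + 0.03601 = 0.7018 K/W
Q = ΔT/ΣR = (242 °C − 27.3 °C)/0.7018 = 306 W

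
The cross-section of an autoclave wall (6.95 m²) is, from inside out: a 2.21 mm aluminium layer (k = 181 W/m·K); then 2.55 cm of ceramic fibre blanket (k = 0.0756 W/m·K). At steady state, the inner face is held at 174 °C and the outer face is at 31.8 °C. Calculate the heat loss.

Q = 2930 W

Treat each layer as a resistance in series:
  R_aluminium = L/(kA) = 0.00221/(181·6.95) = 1.757×10^-6 K/W
  R_ceramic fibre blanket = L/(kA) = 0.0255/(0.0756·6.95) = 0.04853 K/W
ΣR = 1.757×10^-6 + 0.04853 = 0.04853 K/W
Q = ΔT/ΣR = (174 °C − 31.8 °C)/0.04853 = 2930 W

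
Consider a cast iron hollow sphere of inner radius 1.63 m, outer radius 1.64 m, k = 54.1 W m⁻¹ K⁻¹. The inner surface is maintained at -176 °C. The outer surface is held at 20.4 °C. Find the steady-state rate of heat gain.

Q = 4πk·ΔT/(1/r₁ − 1/r₂) = 4π × 54.1 × 196.4 / (1/1.63 − 1/1.64) = 3.57×10^7 W

Q = 3.57×10^7 W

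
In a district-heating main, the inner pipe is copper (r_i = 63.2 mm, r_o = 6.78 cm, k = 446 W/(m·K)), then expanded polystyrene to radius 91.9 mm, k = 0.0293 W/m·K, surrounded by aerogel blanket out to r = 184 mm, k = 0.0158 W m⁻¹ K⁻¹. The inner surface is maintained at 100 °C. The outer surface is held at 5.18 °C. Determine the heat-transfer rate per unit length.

Resistance network (inner→outer):
  R'_copper = ln(0.0678/0.0632)/(2πk) = 0.07026/(2π·446) = 2.507×10^-5 m·K/W
  R'_expanded polystyrene = ln(0.0919/0.0678)/(2πk) = 0.3041/(2π·0.0293) = 1.652 m·K/W
  R'_aerogel blanket = ln(0.184/0.0919)/(2πk) = 0.6942/(2π·0.0158) = 6.993 m·K/W
ΣR = 2.507×10^-5 + 1.652 + 6.993 = 8.645 m·K/W
Q' = ΔT/ΣR = (100 °C − 5.18 °C)/8.645 = 11.0 W/m

Q' = 11.0 W/m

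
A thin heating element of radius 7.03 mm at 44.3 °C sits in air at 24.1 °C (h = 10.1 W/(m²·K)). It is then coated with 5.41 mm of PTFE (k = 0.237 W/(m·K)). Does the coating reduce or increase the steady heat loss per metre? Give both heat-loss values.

Critical radius for a cylinder: r_cr = k/h = 0.0235 m = 2.35 cm.
Outer radius after coating: r₂ = 0.00703 + 0.00541 = 0.01244 m.
Since r₁ < r_cr and r₂ ≤ r_cr, the coating moves toward the maximum at r_cr — heat loss rises.
Bare: R = 1/(2πr₁h) = 2.242 m·K/W; Q = 20.2/2.242 = 9.01 W/m.
Coated: R = R_cond + R_conv = 1.650 m·K/W; Q = 20.2/1.650 = 12.2 W/m.

increases: 9.01 → 12.2 W/m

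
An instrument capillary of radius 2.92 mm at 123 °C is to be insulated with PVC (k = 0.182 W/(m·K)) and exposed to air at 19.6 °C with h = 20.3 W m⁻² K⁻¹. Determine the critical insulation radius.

For a cylinder, r_cr = k_ins/h = 0.182/20.3 = 0.00897 m = 0.897 cm

r_cr = 0.897 cm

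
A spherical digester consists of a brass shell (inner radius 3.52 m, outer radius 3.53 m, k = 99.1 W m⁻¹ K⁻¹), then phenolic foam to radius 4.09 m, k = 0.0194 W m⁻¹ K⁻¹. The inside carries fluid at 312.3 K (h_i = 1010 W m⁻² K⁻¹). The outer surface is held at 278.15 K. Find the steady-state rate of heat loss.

Treat each layer as a resistance in series:
  R_conv,in = 1/(4πr²h) = 1/(4π·3.52²·1010) = 6.359×10^-6 K/W
  R_brass = (1/3.52 − 1/3.53)/(4πk) = 8.048×10^-4/(4π·99.1) = 6.462×10^-7 K/W
  R_phenolic foam = (1/3.53 − 1/4.09)/(4πk) = 0.03879/(4π·0.0194) = 0.1591 K/W
ΣR = 6.359×10^-6 + 6.462×10^-7 + 0.1591 = 0.1591 K/W
Q = ΔT/ΣR = (312.3 K − 278.15 K)/0.1591 = 215 W

Q = 215 W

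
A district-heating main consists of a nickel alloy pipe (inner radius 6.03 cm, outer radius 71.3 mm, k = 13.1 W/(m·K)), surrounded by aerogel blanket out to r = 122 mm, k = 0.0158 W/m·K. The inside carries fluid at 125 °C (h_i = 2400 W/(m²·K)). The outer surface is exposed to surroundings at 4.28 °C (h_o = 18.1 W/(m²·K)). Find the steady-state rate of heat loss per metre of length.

Resistance network (inner→outer):
  R'_conv,in = 1/(2πr h) = 1/(2π·0.0603·2400) = 0.001100 m·K/W
  R'_nickel alloy = ln(0.0713/0.0603)/(2πk) = 0.1676/(2π·13.1) = 0.002036 m·K/W
  R'_aerogel blanket = ln(0.122/0.0713)/(2πk) = 0.5371/(2π·0.0158) = 5.411 m·K/W
  R'_conv,out = 1/(2πr h) = 1/(2π·0.122·18.1) = 0.07207 m·K/W
ΣR = 0.001100 + 0.002036 + 5.411 + 0.07207 = 5.486 m·K/W
Q' = ΔT/ΣR = (125 °C − 4.28 °C)/5.486 = 22.0 W/m

Q' = 22.0 W/m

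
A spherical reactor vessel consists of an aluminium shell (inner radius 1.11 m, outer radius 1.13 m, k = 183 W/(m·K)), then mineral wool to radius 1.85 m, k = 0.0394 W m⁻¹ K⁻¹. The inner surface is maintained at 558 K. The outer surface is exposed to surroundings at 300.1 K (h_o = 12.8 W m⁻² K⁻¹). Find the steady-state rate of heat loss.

Resistance network (inner→outer):
  R_aluminium = (1/1.11 − 1/1.13)/(4πk) = 0.01595/(4π·183) = 6.934×10^-6 K/W
  R_mineral wool = (1/1.13 − 1/1.85)/(4πk) = 0.3444/(4π·0.0394) = 0.6956 K/W
  R_conv,out = 1/(4πr²h) = 1/(4π·1.85²·12.8) = 0.001817 K/W
ΣR = 6.934×10^-6 + 0.6956 + 0.001817 = 0.6974 K/W
Q = ΔT/ΣR = (558 K − 300.1 K)/0.6974 = 370 W

Q = 370 W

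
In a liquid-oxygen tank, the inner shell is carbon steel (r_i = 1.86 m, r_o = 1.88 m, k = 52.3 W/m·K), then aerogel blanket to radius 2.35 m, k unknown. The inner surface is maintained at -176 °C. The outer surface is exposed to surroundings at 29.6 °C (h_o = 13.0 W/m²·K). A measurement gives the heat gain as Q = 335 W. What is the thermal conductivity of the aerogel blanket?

ΣR = ΔT/Q = |-176 − 29.6|/335 = 0.6137 K/W
Known resistances:
  R_carbon steel = (1/1.86 − 1/1.88)/(4πk) = 0.005720/(4π·52.3) = 8.703×10^-6 K/W
  R_conv,out = 1/(4πr²h) = 1/(4π·2.35²·13.0) = 0.001108 K/W
R_aerogel blanket = ΣR − ΣR_known = 0.6137 − 0.001117 = 0.6126 K/W
(1/r₁−1/r₂)/(4πk) = 0.6126 ⇒ k = 0.1064/(4π·0.6126) = 0.0138 W/m·K

k = 0.0138 W/m·K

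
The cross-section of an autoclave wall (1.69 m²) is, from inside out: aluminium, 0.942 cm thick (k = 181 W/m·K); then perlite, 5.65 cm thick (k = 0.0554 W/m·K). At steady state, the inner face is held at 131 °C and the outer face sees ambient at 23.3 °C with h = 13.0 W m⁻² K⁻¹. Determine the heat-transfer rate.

Resistance network (inner→outer):
  R_aluminium = L/(kA) = 0.00942/(181·1.69) = 3.080×10^-5 K/W
  R_perlite = L/(kA) = 0.0565/(0.0554·1.69) = 0.6035 K/W
  R_conv,out = 1/(hA) = 1/(13.0·1.69) = 0.04552 K/W
ΣR = 3.080×10^-5 + 0.6035 + 0.04552 = 0.6491 K/W
Q = ΔT/ΣR = (131 °C − 23.3 °C)/0.6491 = 166 W

Q = 166 W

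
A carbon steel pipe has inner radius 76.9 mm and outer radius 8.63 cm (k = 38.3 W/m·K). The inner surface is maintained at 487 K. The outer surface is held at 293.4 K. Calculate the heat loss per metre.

Q' = 404 kW/m

Q' = 2πk·ΔT/ln(r₂/r₁) = 2π × 38.3 × 193.6 / ln(0.0863/0.0769) = 4.04×10^5 W/m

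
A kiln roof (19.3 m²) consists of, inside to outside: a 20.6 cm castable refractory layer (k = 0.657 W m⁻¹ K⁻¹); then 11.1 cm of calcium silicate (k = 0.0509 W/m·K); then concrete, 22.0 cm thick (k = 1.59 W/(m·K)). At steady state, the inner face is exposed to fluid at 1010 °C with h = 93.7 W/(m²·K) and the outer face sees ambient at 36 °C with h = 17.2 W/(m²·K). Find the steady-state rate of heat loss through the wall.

Q = 6.96 kW

Resistance network (inner→outer):
  R_conv,in = 1/(hA) = 1/(93.7·19.3) = 5.530×10^-4 K/W
  R_castable refractory = L/(kA) = 0.206/(0.657·19.3) = 0.01625 K/W
  R_calcium silicate = L/(kA) = 0.111/(0.0509·19.3) = 0.1130 K/W
  R_concrete = L/(kA) = 0.220/(1.59·19.3) = 0.007169 K/W
  R_conv,out = 1/(hA) = 1/(17.2·19.3) = 0.003012 K/W
ΣR = 5.530×10^-4 + 0.01625 + 0.1130 + 0.007169 + 0.003012 = 0.1400 K/W
Q = ΔT/ΣR = (1010 °C − 36 °C)/0.1400 = 6960 W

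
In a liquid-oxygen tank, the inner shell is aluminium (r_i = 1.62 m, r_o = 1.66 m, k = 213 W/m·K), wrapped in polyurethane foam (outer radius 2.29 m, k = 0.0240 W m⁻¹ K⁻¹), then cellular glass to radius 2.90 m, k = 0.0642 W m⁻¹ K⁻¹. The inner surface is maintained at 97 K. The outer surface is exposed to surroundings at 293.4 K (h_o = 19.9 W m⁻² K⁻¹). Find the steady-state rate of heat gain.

Q = 296 W

Resistance network (inner→outer):
  R_aluminium = (1/1.62 − 1/1.66)/(4πk) = 0.01487/(4π·213) = 5.557×10^-6 K/W
  R_polyurethane foam = (1/1.66 − 1/2.29)/(4πk) = 0.1657/(4π·0.0240) = 0.5495 K/W
  R_cellular glass = (1/2.29 − 1/2.90)/(4πk) = 0.09185/(4π·0.0642) = 0.1139 K/W
  R_conv,out = 1/(4πr²h) = 1/(4π·2.90²·19.9) = 4.755×10^-4 K/W
ΣR = 5.557×10^-6 + 0.5495 + 0.1139 + 4.755×10^-4 = 0.6639 K/W
Q = ΔT/ΣR = (97 K − 293.4 K)/0.6639 = -296 W
(Negative Q ⇒ heat flows inward; heat gain = 296 W.)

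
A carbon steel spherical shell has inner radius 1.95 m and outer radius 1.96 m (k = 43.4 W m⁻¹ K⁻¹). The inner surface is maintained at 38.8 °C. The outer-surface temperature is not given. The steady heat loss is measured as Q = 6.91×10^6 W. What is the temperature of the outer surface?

Sum the resistances:
  R_carbon steel = (1/1.95 − 1/1.96)/(4πk) = 0.002616/(4π·43.4) = 4.797×10^-6 K/W
ΣR = 4.797×10^-6 K/W
ΔT = Q·ΣR = 6.91×10^6 × 4.797×10^-6 = 33.15 K
Heat flows outward, so T_out = T_in − ΔT = 38.8 − 33.15 = 5.65 °C

T_out = 5.65 °C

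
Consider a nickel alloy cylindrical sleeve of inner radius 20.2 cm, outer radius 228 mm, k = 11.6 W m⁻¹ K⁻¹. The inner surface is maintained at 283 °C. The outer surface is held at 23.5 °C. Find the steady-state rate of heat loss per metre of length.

Q' = 156 kW/m

Q' = 2πk·ΔT/ln(r₂/r₁) = 2π × 11.6 × 259.5 / ln(0.228/0.202) = 1.56×10^5 W/m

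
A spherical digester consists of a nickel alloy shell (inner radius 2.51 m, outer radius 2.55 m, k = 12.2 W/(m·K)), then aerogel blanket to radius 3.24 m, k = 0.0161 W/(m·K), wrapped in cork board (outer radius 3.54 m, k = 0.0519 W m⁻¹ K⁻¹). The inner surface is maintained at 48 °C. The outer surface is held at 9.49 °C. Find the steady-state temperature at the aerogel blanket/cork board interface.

T = 12.9 °C

Resistance network (inner→outer):
  R_nickel alloy = (1/2.51 − 1/2.55)/(4πk) = 0.006250/(4π·12.2) = 4.076×10^-5 K/W
  R_aerogel blanket = (1/2.55 − 1/3.24)/(4πk) = 0.08351/(4π·0.0161) = 0.4128 K/W
  R_cork board = (1/3.24 − 1/3.54)/(4πk) = 0.02616/(4π·0.0519) = 0.04010 K/W
ΣR = 4.076×10^-5 + 0.4128 + 0.04010 = 0.4529 K/W
Q = ΔT/ΣR = (48 °C − 9.49 °C)/0.4529 = 85.03 W
From the inner boundary to the aerogel blanket/cork board interface, ΣR_partial = 0.4128 K/W.
T_interface = T_in − Q·ΣR_partial = 48 °C − (85.03)(0.4128) = 12.9 °C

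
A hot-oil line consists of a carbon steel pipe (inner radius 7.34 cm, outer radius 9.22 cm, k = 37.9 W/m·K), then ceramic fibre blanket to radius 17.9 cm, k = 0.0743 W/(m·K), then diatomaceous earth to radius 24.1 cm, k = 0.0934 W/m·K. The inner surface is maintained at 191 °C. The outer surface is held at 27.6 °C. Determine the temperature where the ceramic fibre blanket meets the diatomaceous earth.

T = 70.5 °C

Series thermal resistances, inner to outer:
  R'_carbon steel = ln(0.0922/0.0734)/(2πk) = 0.2280/(2π·37.9) = 9.576×10^-4 m·K/W
  R'_ceramic fibre blanket = ln(0.179/0.0922)/(2πk) = 0.6634/(2π·0.0743) = 1.421 m·K/W
  R'_diatomaceous earth = ln(0.241/0.179)/(2πk) = 0.2974/(2π·0.0934) = 0.5068 m·K/W
ΣR = 9.576×10^-4 + 1.421 + 0.5068 = 1.929 m·K/W
Q' = ΔT/ΣR = (191 °C − 27.6 °C)/1.929 = 84.71 W/m
From the inner boundary to the ceramic fibre blanket/diatomaceous earth interface, ΣR_partial = 1.422 m·K/W.
T_interface = T_in − Q'·ΣR_partial = 191 °C − (84.71)(1.422) = 70.5 °C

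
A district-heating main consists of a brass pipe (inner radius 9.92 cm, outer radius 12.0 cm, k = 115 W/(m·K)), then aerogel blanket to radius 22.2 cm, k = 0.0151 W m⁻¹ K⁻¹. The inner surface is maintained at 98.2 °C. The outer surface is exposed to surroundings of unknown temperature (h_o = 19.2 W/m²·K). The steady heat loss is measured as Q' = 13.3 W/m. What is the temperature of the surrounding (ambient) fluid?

Sum the resistances:
  R'_brass = ln(0.120/0.0992)/(2πk) = 0.1904/(2π·115) = 2.634×10^-4 m·K/W
  R'_aerogel blanket = ln(0.222/0.120)/(2πk) = 0.6152/(2π·0.0151) = 6.484 m·K/W
  R'_conv,out = 1/(2πr h) = 1/(2π·0.222·19.2) = 0.03734 m·K/W
ΣR = 6.522 m·K/W
ΔT = Q'·ΣR = 13.3 × 6.522 = 86.74 K
Heat flows outward, so T_out = T_in − ΔT = 98.2 − 86.74 = 11.5 °C

T_out = 11.5 °C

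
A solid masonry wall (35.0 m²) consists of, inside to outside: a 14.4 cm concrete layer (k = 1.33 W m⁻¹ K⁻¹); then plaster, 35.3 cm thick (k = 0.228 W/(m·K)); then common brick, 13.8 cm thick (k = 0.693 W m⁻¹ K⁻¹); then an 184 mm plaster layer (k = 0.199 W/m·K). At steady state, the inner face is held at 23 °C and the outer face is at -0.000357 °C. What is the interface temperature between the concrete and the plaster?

Series thermal resistances, inner to outer:
  R_concrete = L/(kA) = 0.144/(1.33·35.0) = 0.003093 K/W
  R_plaster = L/(kA) = 0.353/(0.228·35.0) = 0.04424 K/W
  R_common brick = L/(kA) = 0.138/(0.693·35.0) = 0.005690 K/W
  R_plaster = L/(kA) = 0.184/(0.199·35.0) = 0.02642 K/W
ΣR = 0.003093 + 0.04424 + 0.005690 + 0.02642 = 0.07944 K/W
Q = ΔT/ΣR = (23 °C − -0.000357 °C)/0.07944 = 289.5 W
From the inner boundary to the concrete/plaster interface, ΣR_partial = 0.003093 K/W.
T_interface = T_in − Q·ΣR_partial = 23 °C − (289.5)(0.003093) = 22.1 °C

T = 22.1 °C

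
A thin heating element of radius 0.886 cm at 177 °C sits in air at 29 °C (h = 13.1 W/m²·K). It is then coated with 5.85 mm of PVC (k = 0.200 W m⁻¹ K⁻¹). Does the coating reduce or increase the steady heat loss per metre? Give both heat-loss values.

Critical radius for a cylinder: r_cr = k/h = 0.0153 m = 1.53 cm.
Outer radius after coating: r₂ = 0.00886 + 0.00585 = 0.01471 m.
Since r₁ < r_cr and r₂ ≤ r_cr, the coating moves toward the maximum at r_cr — heat loss rises.
Bare: R = 1/(2πr₁h) = 1.371 m·K/W; Q = 148/1.371 = 108 W/m.
Coated: R = R_cond + R_conv = 1.229 m·K/W; Q = 148/1.229 = 120 W/m.

increases: 108 → 120 W/m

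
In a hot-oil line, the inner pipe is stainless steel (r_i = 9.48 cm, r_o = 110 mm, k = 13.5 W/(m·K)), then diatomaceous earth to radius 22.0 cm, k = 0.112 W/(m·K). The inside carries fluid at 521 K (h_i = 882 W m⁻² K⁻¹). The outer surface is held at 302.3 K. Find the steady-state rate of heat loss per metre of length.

Q' = 221 W/m

Treat each layer as a resistance in series:
  R'_conv,in = 1/(2πr h) = 1/(2π·0.0948·882) = 0.001903 m·K/W
  R'_stainless steel = ln(0.110/0.0948)/(2πk) = 0.1487/(2π·13.5) = 0.001753 m·K/W
  R'_diatomaceous earth = ln(0.220/0.110)/(2πk) = 0.6931/(2π·0.112) = 0.9850 m·K/W
ΣR = 0.001903 + 0.001753 + 0.9850 = 0.9887 m·K/W
Q' = ΔT/ΣR = (521 K − 302.3 K)/0.9887 = 221 W/m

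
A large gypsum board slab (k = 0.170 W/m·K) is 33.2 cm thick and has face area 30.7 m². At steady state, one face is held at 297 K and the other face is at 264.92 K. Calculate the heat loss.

Q = 504 W

Q = kA·ΔT/L = 0.170 × 30.7 × |297 K − 264.92 K| / 0.332 = 504 W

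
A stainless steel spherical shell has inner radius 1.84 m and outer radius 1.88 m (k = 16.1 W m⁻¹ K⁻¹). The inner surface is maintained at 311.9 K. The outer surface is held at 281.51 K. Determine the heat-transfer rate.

Q = 532 kW

Q = 4πk·ΔT/(1/r₁ − 1/r₂) = 4π × 16.1 × 30.39 / (1/1.84 − 1/1.88) = 5.32×10^5 W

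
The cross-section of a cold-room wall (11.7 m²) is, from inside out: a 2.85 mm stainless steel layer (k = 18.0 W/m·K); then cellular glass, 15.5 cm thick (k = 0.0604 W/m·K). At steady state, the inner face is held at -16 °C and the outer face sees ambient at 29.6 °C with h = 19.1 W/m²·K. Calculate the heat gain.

Series thermal resistances, inner to outer:
  R_stainless steel = L/(kA) = 0.00285/(18.0·11.7) = 1.353×10^-5 K/W
  R_cellular glass = L/(kA) = 0.155/(0.0604·11.7) = 0.2193 K/W
  R_conv,out = 1/(hA) = 1/(19.1·11.7) = 0.004475 K/W
ΣR = 1.353×10^-5 + 0.2193 + 0.004475 = 0.2238 K/W
Q = ΔT/ΣR = (-16 °C − 29.6 °C)/0.2238 = -204 W
(Negative Q ⇒ heat flows inward; heat gain = 204 W.)

Q = 204 W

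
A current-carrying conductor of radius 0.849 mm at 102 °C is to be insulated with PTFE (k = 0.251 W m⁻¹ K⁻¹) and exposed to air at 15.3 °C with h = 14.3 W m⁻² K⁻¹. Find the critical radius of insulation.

r_cr = 1.76 cm

For a cylinder, r_cr = k_ins/h = 0.251/14.3 = 0.0176 m = 1.76 cm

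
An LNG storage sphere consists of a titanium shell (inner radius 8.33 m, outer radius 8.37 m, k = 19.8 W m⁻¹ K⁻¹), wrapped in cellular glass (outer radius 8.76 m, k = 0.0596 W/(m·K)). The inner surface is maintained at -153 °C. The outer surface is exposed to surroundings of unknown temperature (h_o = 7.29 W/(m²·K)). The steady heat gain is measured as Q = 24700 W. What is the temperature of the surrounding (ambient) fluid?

T_out = 26.0 °C

Series resistances:
  R_titanium = (1/8.33 − 1/8.37)/(4πk) = 5.737×10^-4/(4π·19.8) = 2.306×10^-6 K/W
  R_cellular glass = (1/8.37 − 1/8.76)/(4πk) = 0.005319/(4π·0.0596) = 0.007102 K/W
  R_conv,out = 1/(4πr²h) = 1/(4π·8.76²·7.29) = 1.423×10^-4 K/W
ΣR = 0.007247 K/W
ΔT = Q·ΣR = 24700 × 0.007247 = 179.0 K
Heat flows inward, so T_out = T_in + ΔT = -153 + 179.0 = 26.0 °C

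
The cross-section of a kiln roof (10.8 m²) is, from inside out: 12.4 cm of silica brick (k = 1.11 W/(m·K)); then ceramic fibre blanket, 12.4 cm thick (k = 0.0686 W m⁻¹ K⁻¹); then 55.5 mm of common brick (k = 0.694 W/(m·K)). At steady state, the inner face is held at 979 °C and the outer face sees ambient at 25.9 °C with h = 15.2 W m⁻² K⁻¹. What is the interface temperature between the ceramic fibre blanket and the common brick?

T = 93.2 °C

Resistance network (inner→outer):
  R_silica brick = L/(kA) = 0.124/(1.11·10.8) = 0.01034 K/W
  R_ceramic fibre blanket = L/(kA) = 0.124/(0.0686·10.8) = 0.1674 K/W
  R_common brick = L/(kA) = 0.0555/(0.694·10.8) = 0.007405 K/W
  R_conv,out = 1/(hA) = 1/(15.2·10.8) = 0.006092 K/W
ΣR = 0.01034 + 0.1674 + 0.007405 + 0.006092 = 0.1912 K/W
Q = ΔT/ΣR = (979 °C − 25.9 °C)/0.1912 = 4985 W
From the inner boundary to the ceramic fibre blanket/common brick interface, ΣR_partial = 0.1777 K/W.
T_interface = T_in − Q·ΣR_partial = 979 °C − (4985)(0.1777) = 93.2 °C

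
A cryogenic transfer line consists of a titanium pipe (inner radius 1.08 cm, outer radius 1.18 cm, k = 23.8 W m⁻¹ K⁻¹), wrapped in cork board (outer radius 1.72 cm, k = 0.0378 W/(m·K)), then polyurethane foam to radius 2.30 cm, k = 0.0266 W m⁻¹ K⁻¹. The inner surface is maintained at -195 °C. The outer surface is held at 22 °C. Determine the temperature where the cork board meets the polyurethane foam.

T = -91.4 °C

Series thermal resistances, inner to outer:
  R'_titanium = ln(0.0118/0.0108)/(2πk) = 0.08855/(2π·23.8) = 5.922×10^-4 m·K/W
  R'_cork board = ln(0.0172/0.0118)/(2πk) = 0.3768/(2π·0.0378) = 1.587 m·K/W
  R'_polyurethane foam = ln(0.0230/0.0172)/(2πk) = 0.2906/(2π·0.0266) = 1.739 m·K/W
ΣR = 5.922×10^-4 + 1.587 + 1.739 = 3.327 m·K/W
Q' = ΔT/ΣR = (-195 °C − 22 °C)/3.327 = -65.22 W/m
From the inner boundary to the cork board/polyurethane foam interface, ΣR_partial = 1.588 m·K/W.
T_interface = T_in − Q'·ΣR_partial = -195 °C − (-65.22)(1.588) = -91.4 °C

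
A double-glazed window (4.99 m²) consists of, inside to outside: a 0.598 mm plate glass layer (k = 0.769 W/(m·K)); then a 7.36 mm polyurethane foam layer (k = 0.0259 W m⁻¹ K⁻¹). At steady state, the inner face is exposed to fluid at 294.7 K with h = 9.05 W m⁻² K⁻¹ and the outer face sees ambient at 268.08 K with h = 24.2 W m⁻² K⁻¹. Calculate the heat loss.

Q = 304 W

Series thermal resistances, inner to outer:
  R_conv,in = 1/(hA) = 1/(9.05·4.99) = 0.02214 K/W
  R_plate glass = L/(kA) = 5.98×10^-4/(0.769·4.99) = 1.558×10^-4 K/W
  R_polyurethane foam = L/(kA) = 0.00736/(0.0259·4.99) = 0.05695 K/W
  R_conv,out = 1/(hA) = 1/(24.2·4.99) = 0.008281 K/W
ΣR = 0.02214 + 1.558×10^-4 + 0.05695 + 0.008281 = 0.08753 K/W
Q = ΔT/ΣR = (294.7 K − 268.08 K)/0.08753 = 304 W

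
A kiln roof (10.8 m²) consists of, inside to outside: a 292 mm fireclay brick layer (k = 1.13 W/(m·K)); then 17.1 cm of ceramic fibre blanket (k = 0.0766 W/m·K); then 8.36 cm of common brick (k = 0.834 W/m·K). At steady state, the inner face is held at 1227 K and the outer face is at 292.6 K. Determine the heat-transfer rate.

Q = 3890 W

Resistance network (inner→outer):
  R_fireclay brick = L/(kA) = 0.292/(1.13·10.8) = 0.02393 K/W
  R_ceramic fibre blanket = L/(kA) = 0.171/(0.0766·10.8) = 0.2067 K/W
  R_common brick = L/(kA) = 0.0836/(0.834·10.8) = 0.009281 K/W
ΣR = 0.02393 + 0.2067 + 0.009281 = 0.2399 K/W
Q = ΔT/ΣR = (1227 K − 292.6 K)/0.2399 = 3890 W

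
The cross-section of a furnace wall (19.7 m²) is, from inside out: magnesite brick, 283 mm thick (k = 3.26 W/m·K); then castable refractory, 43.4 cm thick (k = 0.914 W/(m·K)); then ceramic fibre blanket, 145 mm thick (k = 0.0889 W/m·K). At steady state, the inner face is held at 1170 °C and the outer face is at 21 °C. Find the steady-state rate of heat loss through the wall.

Q = 10.3 kW

Series thermal resistances, inner to outer:
  R_magnesite brick = L/(kA) = 0.283/(3.26·19.7) = 0.004407 K/W
  R_castable refractory = L/(kA) = 0.434/(0.914·19.7) = 0.02410 K/W
  R_ceramic fibre blanket = L/(kA) = 0.145/(0.0889·19.7) = 0.08279 K/W
ΣR = 0.004407 + 0.02410 + 0.08279 = 0.1113 K/W
Q = ΔT/ΣR = (1170 °C − 21 °C)/0.1113 = 10300 W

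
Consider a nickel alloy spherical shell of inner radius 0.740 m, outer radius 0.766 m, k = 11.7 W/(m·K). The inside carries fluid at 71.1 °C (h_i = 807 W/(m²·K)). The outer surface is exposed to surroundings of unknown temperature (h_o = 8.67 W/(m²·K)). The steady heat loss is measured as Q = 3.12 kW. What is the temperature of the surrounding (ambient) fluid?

T_out = 20.8 °C

Series resistances:
  R_conv,in = 1/(4πr²h) = 1/(4π·0.740²·807) = 1.801×10^-4 K/W
  R_nickel alloy = (1/0.740 − 1/0.766)/(4πk) = 0.04587/(4π·11.7) = 3.120×10^-4 K/W
  R_conv,out = 1/(4πr²h) = 1/(4π·0.766²·8.67) = 0.01564 K/W
ΣR = 0.01613 K/W
ΔT = Q·ΣR = 3120 × 0.01613 = 50.33 K
Heat flows outward, so T_out = T_in − ΔT = 71.1 − 50.33 = 20.8 °C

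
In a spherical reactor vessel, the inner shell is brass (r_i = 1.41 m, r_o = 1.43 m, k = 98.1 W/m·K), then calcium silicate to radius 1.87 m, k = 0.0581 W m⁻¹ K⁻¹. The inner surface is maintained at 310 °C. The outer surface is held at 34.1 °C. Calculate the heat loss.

Q = 1220 W

Treat each layer as a resistance in series:
  R_brass = (1/1.41 − 1/1.43)/(4πk) = 0.009919/(4π·98.1) = 8.046×10^-6 K/W
  R_calcium silicate = (1/1.43 − 1/1.87)/(4πk) = 0.1645/(4π·0.0581) = 0.2254 K/W
ΣR = 8.046×10^-6 + 0.2254 = 0.2254 K/W
Q = ΔT/ΣR = (310 °C − 34.1 °C)/0.2254 = 1220 W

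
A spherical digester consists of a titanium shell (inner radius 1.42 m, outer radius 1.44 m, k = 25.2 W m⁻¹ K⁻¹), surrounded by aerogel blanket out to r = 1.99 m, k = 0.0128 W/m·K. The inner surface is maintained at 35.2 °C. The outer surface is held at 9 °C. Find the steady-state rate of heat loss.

Resistance network (inner→outer):
  R_titanium = (1/1.42 − 1/1.44)/(4πk) = 0.009781/(4π·25.2) = 3.089×10^-5 K/W
  R_aerogel blanket = (1/1.44 − 1/1.99)/(4πk) = 0.1919/(4π·0.0128) = 1.193 K/W
ΣR = 3.089×10^-5 + 1.193 = 1.193 K/W
Q = ΔT/ΣR = (35.2 °C − 9 °C)/1.193 = 22.0 W

Q = 22.0 W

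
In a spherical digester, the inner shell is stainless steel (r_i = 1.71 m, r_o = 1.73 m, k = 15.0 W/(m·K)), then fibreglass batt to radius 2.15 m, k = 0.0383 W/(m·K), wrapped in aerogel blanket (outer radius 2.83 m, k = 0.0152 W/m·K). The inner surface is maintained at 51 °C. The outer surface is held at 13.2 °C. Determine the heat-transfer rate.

Treat each layer as a resistance in series:
  R_stainless steel = (1/1.71 − 1/1.73)/(4πk) = 0.006761/(4π·15.0) = 3.587×10^-5 K/W
  R_fibreglass batt = (1/1.73 − 1/2.15)/(4πk) = 0.1129/(4π·0.0383) = 0.2346 K/W
  R_aerogel blanket = (1/2.15 − 1/2.83)/(4πk) = 0.1118/(4π·0.0152) = 0.5851 K/W
ΣR = 3.587×10^-5 + 0.2346 + 0.5851 = 0.8197 K/W
Q = ΔT/ΣR = (51 °C − 13.2 °C)/0.8197 = 46.1 W

Q = 46.1 W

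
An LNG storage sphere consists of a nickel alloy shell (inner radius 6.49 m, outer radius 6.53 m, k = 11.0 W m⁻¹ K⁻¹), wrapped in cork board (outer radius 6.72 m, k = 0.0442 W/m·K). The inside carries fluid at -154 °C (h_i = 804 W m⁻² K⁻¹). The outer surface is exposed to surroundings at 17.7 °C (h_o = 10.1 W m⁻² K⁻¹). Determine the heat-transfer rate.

Q = 21.5 kW

Resistance network (inner→outer):
  R_conv,in = 1/(4πr²h) = 1/(4π·6.49²·804) = 2.350×10^-6 K/W
  R_nickel alloy = (1/6.49 − 1/6.53)/(4πk) = 9.438×10^-4/(4π·11.0) = 6.828×10^-6 K/W
  R_cork board = (1/6.53 − 1/6.72)/(4πk) = 0.004330/(4π·0.0442) = 0.007795 K/W
  R_conv,out = 1/(4πr²h) = 1/(4π·6.72²·10.1) = 1.745×10^-4 K/W
ΣR = 2.350×10^-6 + 6.828×10^-6 + 0.007795 + 1.745×10^-4 = 0.007979 K/W
Q = ΔT/ΣR = (-154 °C − 17.7 °C)/0.007979 = -21500 W
(Negative Q ⇒ heat flows inward; heat gain = 21500 W.)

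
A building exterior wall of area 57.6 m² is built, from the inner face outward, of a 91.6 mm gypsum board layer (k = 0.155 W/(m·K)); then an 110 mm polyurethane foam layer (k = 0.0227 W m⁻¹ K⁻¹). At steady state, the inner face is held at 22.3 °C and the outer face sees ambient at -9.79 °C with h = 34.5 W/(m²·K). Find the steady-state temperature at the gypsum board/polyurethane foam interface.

Series thermal resistances, inner to outer:
  R_gypsum board = L/(kA) = 0.0916/(0.155·57.6) = 0.01026 K/W
  R_polyurethane foam = L/(kA) = 0.110/(0.0227·57.6) = 0.08413 K/W
  R_conv,out = 1/(hA) = 1/(34.5·57.6) = 5.032×10^-4 K/W
ΣR = 0.01026 + 0.08413 + 5.032×10^-4 = 0.09489 K/W
Q = ΔT/ΣR = (22.3 °C − -9.79 °C)/0.09489 = 338.2 W
From the inner boundary to the gypsum board/polyurethane foam interface, ΣR_partial = 0.01026 K/W.
T_interface = T_in − Q·ΣR_partial = 22.3 °C − (338.2)(0.01026) = 18.8 °C

T = 18.8 °C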